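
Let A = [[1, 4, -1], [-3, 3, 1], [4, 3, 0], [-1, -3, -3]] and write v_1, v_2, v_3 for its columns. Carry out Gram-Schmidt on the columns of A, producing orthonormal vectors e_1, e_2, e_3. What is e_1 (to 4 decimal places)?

v_1 = (1, -3, 4, -1); ‖v_1‖ = 5.1962, so e_1 = (0.1925, -0.5774, 0.7698, -0.1925).

e_1 = (0.1925, -0.5774, 0.7698, -0.1925)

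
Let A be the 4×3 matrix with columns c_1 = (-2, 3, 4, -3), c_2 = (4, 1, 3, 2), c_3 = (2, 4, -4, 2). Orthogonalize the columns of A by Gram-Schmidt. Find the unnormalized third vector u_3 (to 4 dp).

e_1 = c_1/‖c_1‖ = (-2, 3, 4, -3)/6.1644 = (-0.3244, 0.4867, 0.6489, -0.4867).
r_{12} = e_1·c_2 = 0.1622.
u_2 = c_2 − 0.1622·e_1 = (4.0526, 0.9211, 2.8947, 2.0789).
‖u_2‖ = 5.4748, so e_2 = (0.7402, 0.1682, 0.5287, 0.3797).
r_{13} = e_1·c_3 = -2.2711; r_{23} = e_2·c_3 = 0.7979.
u_3 = c_3 + 2.2711·e_1 − 0.7979·e_2 = (0.6725, 4.9710, -2.9482, 0.5917).

u_3 = (0.6725, 4.9710, -2.9482, 0.5917)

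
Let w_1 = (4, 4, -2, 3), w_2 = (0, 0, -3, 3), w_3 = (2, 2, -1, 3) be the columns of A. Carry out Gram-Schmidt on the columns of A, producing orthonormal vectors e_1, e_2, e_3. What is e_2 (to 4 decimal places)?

e_2 = (-0.3698, -0.3698, -0.6472, 0.5547)

e_1 = w_1/‖w_1‖ = (4, 4, -2, 3)/6.7082 = (0.5963, 0.5963, -0.2981, 0.4472).
r_{12} = e_1·w_2 = 2.2361.
u_2 = w_2 − 2.2361·e_1 = (-1.3333, -1.3333, -2.3333, 2.0000).
‖u_2‖ = 3.6056, so e_2 = (-0.3698, -0.3698, -0.6472, 0.5547).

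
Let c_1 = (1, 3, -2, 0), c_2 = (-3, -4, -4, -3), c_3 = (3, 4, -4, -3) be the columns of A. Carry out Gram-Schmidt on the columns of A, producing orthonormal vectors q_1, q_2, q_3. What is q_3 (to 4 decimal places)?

c_1 = (1, 3, -2, 0); ‖c_1‖ = 3.7417, so q_1 = (0.2673, 0.8018, -0.5345, 0.0000).
q_1·c_2 = 0.2673·(-3) + 0.8018·(-4) + (-0.5345)·(-4) + 0.0000·(-3) = -1.8708.
u_2 = c_2 + 1.8708·q_1 = (-2.5000, -2.5000, -5.0000, -3.0000).
‖u_2‖ = 6.8191, so q_2 = (-0.3666, -0.3666, -0.7332, -0.4399).
q_1·c_3 = 0.2673·3 + 0.8018·4 + (-0.5345)·(-4) + 0.0000·(-3) = 6.1470; q_2·c_3 = (-0.3666)·3 + (-0.3666)·4 + (-0.7332)·(-4) + (-0.4399)·(-3) = 1.6864.
u_3 = c_3 − 6.1470·q_1 − 1.6864·q_2 = (1.9754, -0.3103, 0.5223, -2.2581).
‖u_3‖ = 3.0611, so q_3 = (0.6453, -0.1014, 0.1706, -0.7377).

q_3 = (0.6453, -0.1014, 0.1706, -0.7377)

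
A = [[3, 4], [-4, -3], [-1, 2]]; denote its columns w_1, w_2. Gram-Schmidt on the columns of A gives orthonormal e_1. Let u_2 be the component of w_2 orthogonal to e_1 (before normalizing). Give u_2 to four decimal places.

u_2 = (1.4615, 0.3846, 2.8462)

w_1 = (3, -4, -1); ‖w_1‖ = 5.0990, so e_1 = (0.5883, -0.7845, -0.1961).
e_1·w_2 = 0.5883·4 + (-0.7845)·(-3) + (-0.1961)·2 = 4.3146.
u_2 = w_2 − 4.3146·e_1 = (1.4615, 0.3846, 2.8462).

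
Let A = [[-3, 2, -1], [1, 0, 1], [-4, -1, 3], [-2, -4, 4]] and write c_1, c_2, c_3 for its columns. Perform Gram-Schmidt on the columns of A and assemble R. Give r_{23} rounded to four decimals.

r_{23} = -4.0003

c_1 = (-3, 1, -4, -2); ‖c_1‖ = 5.4772, so e_1 = (-0.5477, 0.1826, -0.7303, -0.3651).
e_1·c_2 = (-0.5477)·2 + 0.1826·0 + (-0.7303)·(-1) + (-0.3651)·(-4) = 1.0954.
u_2 = c_2 − 1.0954·e_1 = (2.6000, -0.2000, -0.2000, -3.6000).
‖u_2‖ = 4.4497, so e_2 = (0.5843, -0.0449, -0.0449, -0.8090).
r_{23} = e_2·c_3 = -4.0003.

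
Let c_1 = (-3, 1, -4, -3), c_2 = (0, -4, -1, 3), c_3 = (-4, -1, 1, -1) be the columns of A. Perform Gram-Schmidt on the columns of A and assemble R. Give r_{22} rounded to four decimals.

c_1 = (-3, 1, -4, -3); ‖c_1‖ = 5.9161, so q_1 = (-0.5071, 0.1690, -0.6761, -0.5071).
q_1·c_2 = (-0.5071)·0 + 0.1690·(-4) + (-0.6761)·(-1) + (-0.5071)·3 = -1.5213.
u_2 = c_2 + 1.5213·q_1 = (-0.7714, -3.7429, -2.0286, 2.2286).
r_{22} = ‖u_2‖ = 4.8668.

r_{22} = 4.8668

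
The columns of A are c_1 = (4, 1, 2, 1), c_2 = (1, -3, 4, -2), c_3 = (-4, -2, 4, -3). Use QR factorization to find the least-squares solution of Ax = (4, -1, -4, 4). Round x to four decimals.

c_1 = (4, 1, 2, 1); ‖c_1‖ = 4.6904, so q_1 = (0.8528, 0.2132, 0.4264, 0.2132).
q_1·c_2 = 0.8528·1 + 0.2132·(-3) + 0.4264·4 + 0.2132·(-2) = 1.4924.
u_2 = c_2 − 1.4924·q_1 = (-0.2727, -3.3182, 3.3636, -2.3182).
‖u_2‖ = 5.2700, so q_2 = (-0.0518, -0.6296, 0.6383, -0.4399).
q_1·c_3 = 0.8528·(-4) + 0.2132·(-2) + 0.4264·4 + 0.2132·(-3) = -2.7716; q_2·c_3 = (-0.0518)·(-4) + (-0.6296)·(-2) + 0.6383·4 + (-0.4399)·(-3) = 5.3390.
u_3 = c_3 + 2.7716·q_1 − 5.3390·q_2 = (-1.3601, 1.9525, 1.7741, -0.0606).
‖u_3‖ = 2.9687, so q_3 = (-0.4581, 0.6577, 0.5976, -0.0204).
Qᵀb = (2.3452, -3.8900, -4.9622).
Back-substitute: x_3 = -4.9622/2.9687 = -1.6715.
x_2 = (-3.8900 − 5.3390·(-1.6715))/5.2700 = 0.9552.
x_1 = (2.3452 − 1.4924·0.9552 + 2.7716·(-1.6715))/4.6904 = -0.7916.

x = (-0.7916, 0.9552, -1.6715)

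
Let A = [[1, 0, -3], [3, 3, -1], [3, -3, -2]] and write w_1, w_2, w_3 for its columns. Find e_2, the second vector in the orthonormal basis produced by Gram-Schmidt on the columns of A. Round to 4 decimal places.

e_2 = (0.0000, 0.7071, -0.7071)

e_1 = w_1/‖w_1‖ = (1, 3, 3)/4.3589 = (0.2294, 0.6882, 0.6882).
r_{12} = e_1·w_2 = 0.0000.
u_2 = w_2 + 0.0000·e_1 = (0.0000, 3.0000, -3.0000).
‖u_2‖ = 4.2426, so e_2 = (0.0000, 0.7071, -0.7071).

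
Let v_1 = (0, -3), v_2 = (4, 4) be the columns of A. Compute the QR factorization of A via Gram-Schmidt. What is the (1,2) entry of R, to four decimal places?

v_1 = (0, -3); ‖v_1‖ = 3.0000, so q_1 = (0.0000, -1.0000).
r_{12} = q_1·v_2 = -4.0000.

r_{12} = -4.0000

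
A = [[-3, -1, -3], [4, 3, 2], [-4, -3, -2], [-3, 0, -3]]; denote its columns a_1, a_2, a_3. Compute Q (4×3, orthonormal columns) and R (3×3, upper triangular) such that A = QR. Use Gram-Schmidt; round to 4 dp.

a_1 = (-3, 4, -4, -3); ‖a_1‖ = 7.0711, so q_1 = (-0.4243, 0.5657, -0.5657, -0.4243).
q_1·a_2 = (-0.4243)·(-1) + 0.5657·3 + (-0.5657)·(-3) + (-0.4243)·0 = 3.8184.
u_2 = a_2 − 3.8184·q_1 = (0.6200, 0.8400, -0.8400, 1.6200).
‖u_2‖ = 2.1024, so q_2 = (0.2949, 0.3995, -0.3995, 0.7706).
q_1·a_3 = (-0.4243)·(-3) + 0.5657·2 + (-0.5657)·(-2) + (-0.4243)·(-3) = 4.8083; q_2·a_3 = 0.2949·(-3) + 0.3995·2 + (-0.3995)·(-2) + 0.7706·(-3) = -1.5982.
u_3 = a_3 − 4.8083·q_1 + 1.5982·q_2 = (-0.4887, -0.0814, 0.0814, 0.2715).
‖u_3‖ = 0.5708, so q_3 = (-0.8562, -0.1427, 0.1427, 0.4757).

Q = [[-0.4243, 0.2949, -0.8562], [0.5657, 0.3995, -0.1427], [-0.5657, -0.3995, 0.1427], [-0.4243, 0.7706, 0.4757]], R = [[7.0711, 3.8184, 4.8083], [0.0000, 2.1024, -1.5982], [0.0000, 0.0000, 0.5708]]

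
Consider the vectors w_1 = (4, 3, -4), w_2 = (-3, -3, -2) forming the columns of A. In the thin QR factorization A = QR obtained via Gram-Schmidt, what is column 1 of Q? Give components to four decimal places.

e_1 = (0.6247, 0.4685, -0.6247)

w_1 = (4, 3, -4); ‖w_1‖ = 6.4031, so e_1 = (0.6247, 0.4685, -0.6247).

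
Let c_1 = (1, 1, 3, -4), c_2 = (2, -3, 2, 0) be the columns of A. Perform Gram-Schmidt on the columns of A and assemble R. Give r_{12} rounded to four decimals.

r_{12} = 0.9623

c_1 = (1, 1, 3, -4); ‖c_1‖ = 5.1962, so e_1 = (0.1925, 0.1925, 0.5774, -0.7698).
r_{12} = e_1·c_2 = 0.9623.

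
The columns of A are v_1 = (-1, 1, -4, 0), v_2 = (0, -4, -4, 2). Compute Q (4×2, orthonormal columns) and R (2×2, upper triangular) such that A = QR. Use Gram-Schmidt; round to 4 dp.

Q = [[-0.2357, 0.1260], [0.2357, -0.8819], [-0.9428, -0.2520], [0.0000, 0.3780]], R = [[4.2426, 2.8284], [0.0000, 5.2915]]

v_1 = (-1, 1, -4, 0); ‖v_1‖ = 4.2426, so q_1 = (-0.2357, 0.2357, -0.9428, 0.0000).
q_1·v_2 = (-0.2357)·0 + 0.2357·(-4) + (-0.9428)·(-4) + 0.0000·2 = 2.8284.
u_2 = v_2 − 2.8284·q_1 = (0.6667, -4.6667, -1.3333, 2.0000).
‖u_2‖ = 5.2915, so q_2 = (0.1260, -0.8819, -0.2520, 0.3780).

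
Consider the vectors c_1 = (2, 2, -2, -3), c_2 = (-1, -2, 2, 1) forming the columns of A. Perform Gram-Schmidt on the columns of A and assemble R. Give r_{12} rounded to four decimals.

r_{12} = -2.8368

c_1 = (2, 2, -2, -3); ‖c_1‖ = 4.5826, so q_1 = (0.4364, 0.4364, -0.4364, -0.6547).
r_{12} = q_1·c_2 = -2.8368.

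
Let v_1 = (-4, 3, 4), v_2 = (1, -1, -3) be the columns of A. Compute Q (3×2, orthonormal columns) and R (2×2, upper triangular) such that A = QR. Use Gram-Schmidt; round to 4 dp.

q_1 = v_1/‖v_1‖ = (-4, 3, 4)/6.4031 = (-0.6247, 0.4685, 0.6247).
r_{12} = q_1·v_2 = -2.9673.
u_2 = v_2 + 2.9673·q_1 = (-0.8537, 0.3902, -1.1463).
‖u_2‖ = 1.4816, so q_2 = (-0.5762, 0.2634, -0.7737).

Q = [[-0.6247, -0.5762], [0.4685, 0.2634], [0.6247, -0.7737]], R = [[6.4031, -2.9673], [0.0000, 1.4816]]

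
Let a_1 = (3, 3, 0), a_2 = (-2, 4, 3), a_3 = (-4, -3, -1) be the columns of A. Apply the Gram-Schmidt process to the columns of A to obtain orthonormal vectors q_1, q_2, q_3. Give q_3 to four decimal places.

q_1 = a_1/‖a_1‖ = (3, 3, 0)/4.2426 = (0.7071, 0.7071, 0.0000).
r_{12} = q_1·a_2 = 1.4142.
u_2 = a_2 − 1.4142·q_1 = (-3.0000, 3.0000, 3.0000).
‖u_2‖ = 5.1962, so q_2 = (-0.5774, 0.5774, 0.5774).
r_{13} = q_1·a_3 = -4.9497; r_{23} = q_2·a_3 = 0.0000.
u_3 = a_3 + 4.9497·q_1 + 0.0000·q_2 = (-0.5000, 0.5000, -1.0000).
‖u_3‖ = 1.2247, so q_3 = (-0.4082, 0.4082, -0.8165).

q_3 = (-0.4082, 0.4082, -0.8165)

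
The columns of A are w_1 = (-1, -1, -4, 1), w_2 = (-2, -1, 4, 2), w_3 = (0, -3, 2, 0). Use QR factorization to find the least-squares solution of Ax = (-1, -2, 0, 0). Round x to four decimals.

x = (0.3421, 0.0789, 0.5263)

q_1 = w_1/‖w_1‖ = (-1, -1, -4, 1)/4.3589 = (-0.2294, -0.2294, -0.9177, 0.2294).
r_{12} = q_1·w_2 = -2.5236.
u_2 = w_2 + 2.5236·q_1 = (-2.5789, -1.5789, 1.6842, 2.5789).
‖u_2‖ = 4.3164, so q_2 = (-0.5975, -0.3658, 0.3902, 0.5975).
r_{13} = q_1·w_3 = -1.1471; r_{23} = q_2·w_3 = 1.8778.
u_3 = w_3 + 1.1471·q_1 − 1.8778·q_2 = (0.8588, -2.5763, 0.2147, -0.8588).
‖u_3‖ = 2.8563, so q_3 = (0.3007, -0.9020, 0.0752, -0.3007).
Qᵀb = (0.6882, 1.3291, 1.5033).
Back-substitute: x_3 = 1.5033/2.8563 = 0.5263.
x_2 = (1.3291 − 1.8778·0.5263)/4.3164 = 0.0789.
x_1 = (0.6882 + 2.5236·0.0789 + 1.1471·0.5263)/4.3589 = 0.3421.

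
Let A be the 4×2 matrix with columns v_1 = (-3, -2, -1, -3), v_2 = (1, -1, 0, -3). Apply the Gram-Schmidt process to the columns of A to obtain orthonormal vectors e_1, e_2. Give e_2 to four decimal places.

e_2 = (0.7129, -0.1062, 0.1213, -0.6825)

v_1 = (-3, -2, -1, -3); ‖v_1‖ = 4.7958, so e_1 = (-0.6255, -0.4170, -0.2085, -0.6255).
e_1·v_2 = (-0.6255)·1 + (-0.4170)·(-1) + (-0.2085)·0 + (-0.6255)·(-3) = 1.6681.
u_2 = v_2 − 1.6681·e_1 = (2.0435, -0.3043, 0.3478, -1.9565).
‖u_2‖ = 2.8666, so e_2 = (0.7129, -0.1062, 0.1213, -0.6825).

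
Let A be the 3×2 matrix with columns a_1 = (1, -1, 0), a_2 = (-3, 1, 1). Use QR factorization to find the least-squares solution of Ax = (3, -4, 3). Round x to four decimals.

a_1 = (1, -1, 0); ‖a_1‖ = 1.4142, so e_1 = (0.7071, -0.7071, 0.0000).
e_1·a_2 = 0.7071·(-3) + (-0.7071)·1 + 0.0000·1 = -2.8284.
u_2 = a_2 + 2.8284·e_1 = (-1.0000, -1.0000, 1.0000).
‖u_2‖ = 1.7321, so e_2 = (-0.5774, -0.5774, 0.5774).
Qᵀb = (4.9497, 2.3094).
Back-substitute: x_2 = 2.3094/1.7321 = 1.3333.
x_1 = (4.9497 + 2.8284·1.3333)/1.4142 = 6.1667.

x = (6.1667, 1.3333)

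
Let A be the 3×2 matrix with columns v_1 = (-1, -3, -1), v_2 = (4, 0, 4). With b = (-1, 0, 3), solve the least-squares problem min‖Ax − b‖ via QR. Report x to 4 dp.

x = (0.0000, 0.2500)

q_1 = v_1/‖v_1‖ = (-1, -3, -1)/3.3166 = (-0.3015, -0.9045, -0.3015).
r_{12} = q_1·v_2 = -2.4121.
u_2 = v_2 + 2.4121·q_1 = (3.2727, -2.1818, 3.2727).
‖u_2‖ = 5.1168, so q_2 = (0.6396, -0.4264, 0.6396).
Qᵀb = (-0.6030, 1.2792).
Back-substitute: x_2 = 1.2792/5.1168 = 0.2500.
x_1 = (-0.6030 + 2.4121·0.2500)/3.3166 = 0.0000.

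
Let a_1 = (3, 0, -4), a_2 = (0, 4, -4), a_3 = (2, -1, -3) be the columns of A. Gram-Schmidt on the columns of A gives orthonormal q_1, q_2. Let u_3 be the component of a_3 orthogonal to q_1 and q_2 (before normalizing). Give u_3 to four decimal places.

u_3 = (-0.4706, -0.3529, -0.3529)

a_1 = (3, 0, -4); ‖a_1‖ = 5.0000, so q_1 = (0.6000, 0.0000, -0.8000).
q_1·a_2 = 0.6000·0 + 0.0000·4 + (-0.8000)·(-4) = 3.2000.
u_2 = a_2 − 3.2000·q_1 = (-1.9200, 4.0000, -1.4400).
‖u_2‖ = 4.6648, so q_2 = (-0.4116, 0.8575, -0.3087).
q_1·a_3 = 0.6000·2 + 0.0000·(-1) + (-0.8000)·(-3) = 3.6000; q_2·a_3 = (-0.4116)·2 + 0.8575·(-1) + (-0.3087)·(-3) = -0.7546.
u_3 = a_3 − 3.6000·q_1 + 0.7546·q_2 = (-0.4706, -0.3529, -0.3529).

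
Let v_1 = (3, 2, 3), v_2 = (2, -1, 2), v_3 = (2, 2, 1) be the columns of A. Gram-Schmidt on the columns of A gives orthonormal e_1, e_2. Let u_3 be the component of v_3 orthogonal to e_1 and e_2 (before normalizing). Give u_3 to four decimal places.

u_3 = (0.5000, 0.0000, -0.5000)

v_1 = (3, 2, 3); ‖v_1‖ = 4.6904, so e_1 = (0.6396, 0.4264, 0.6396).
e_1·v_2 = 0.6396·2 + 0.4264·(-1) + 0.6396·2 = 2.1320.
u_2 = v_2 − 2.1320·e_1 = (0.6364, -1.9091, 0.6364).
‖u_2‖ = 2.1106, so e_2 = (0.3015, -0.9045, 0.3015).
e_1·v_3 = 0.6396·2 + 0.4264·2 + 0.6396·1 = 2.7716; e_2·v_3 = 0.3015·2 + (-0.9045)·2 + 0.3015·1 = -0.9045.
u_3 = v_3 − 2.7716·e_1 + 0.9045·e_2 = (0.5000, 0.0000, -0.5000).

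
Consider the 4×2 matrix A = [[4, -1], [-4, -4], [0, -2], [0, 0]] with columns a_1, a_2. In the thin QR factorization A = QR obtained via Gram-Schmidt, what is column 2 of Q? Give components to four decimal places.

q_2 = (-0.6155, -0.6155, -0.4924, 0.0000)

q_1 = a_1/‖a_1‖ = (4, -4, 0, 0)/5.6569 = (0.7071, -0.7071, 0.0000, 0.0000).
r_{12} = q_1·a_2 = 2.1213.
u_2 = a_2 − 2.1213·q_1 = (-2.5000, -2.5000, -2.0000, 0.0000).
‖u_2‖ = 4.0620, so q_2 = (-0.6155, -0.6155, -0.4924, 0.0000).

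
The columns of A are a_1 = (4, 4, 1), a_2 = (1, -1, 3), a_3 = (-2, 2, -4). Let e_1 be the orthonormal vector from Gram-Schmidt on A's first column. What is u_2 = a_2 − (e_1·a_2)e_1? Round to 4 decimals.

u_2 = (0.6364, -1.3636, 2.9091)

a_1 = (4, 4, 1); ‖a_1‖ = 5.7446, so e_1 = (0.6963, 0.6963, 0.1741).
e_1·a_2 = 0.6963·1 + 0.6963·(-1) + 0.1741·3 = 0.5222.
u_2 = a_2 − 0.5222·e_1 = (0.6364, -1.3636, 2.9091).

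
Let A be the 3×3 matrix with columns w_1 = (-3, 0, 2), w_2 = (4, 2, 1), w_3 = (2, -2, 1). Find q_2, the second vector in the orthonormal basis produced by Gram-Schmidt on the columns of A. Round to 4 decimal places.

q_1 = w_1/‖w_1‖ = (-3, 0, 2)/3.6056 = (-0.8321, 0.0000, 0.5547).
r_{12} = q_1·w_2 = -2.7735.
u_2 = w_2 + 2.7735·q_1 = (1.6923, 2.0000, 2.5385).
‖u_2‖ = 3.6480, so q_2 = (0.4639, 0.5482, 0.6959).

q_2 = (0.4639, 0.5482, 0.6959)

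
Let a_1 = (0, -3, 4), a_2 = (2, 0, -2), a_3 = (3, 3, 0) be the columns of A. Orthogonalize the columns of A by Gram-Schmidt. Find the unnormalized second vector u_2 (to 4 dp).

a_1 = (0, -3, 4); ‖a_1‖ = 5.0000, so q_1 = (0.0000, -0.6000, 0.8000).
q_1·a_2 = 0.0000·2 + (-0.6000)·0 + 0.8000·(-2) = -1.6000.
u_2 = a_2 + 1.6000·q_1 = (2.0000, -0.9600, -0.7200).

u_2 = (2.0000, -0.9600, -0.7200)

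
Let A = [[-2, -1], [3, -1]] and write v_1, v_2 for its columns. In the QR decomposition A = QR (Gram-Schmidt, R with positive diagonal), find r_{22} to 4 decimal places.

v_1 = (-2, 3); ‖v_1‖ = 3.6056, so q_1 = (-0.5547, 0.8321).
q_1·v_2 = (-0.5547)·(-1) + 0.8321·(-1) = -0.2774.
u_2 = v_2 + 0.2774·q_1 = (-1.1538, -0.7692).
r_{22} = ‖u_2‖ = 1.3868.

r_{22} = 1.3868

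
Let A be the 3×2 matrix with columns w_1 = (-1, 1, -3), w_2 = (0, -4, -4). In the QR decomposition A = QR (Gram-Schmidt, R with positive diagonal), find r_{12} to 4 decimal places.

r_{12} = 2.4121

q_1 = w_1/‖w_1‖ = (-1, 1, -3)/3.3166 = (-0.3015, 0.3015, -0.9045).
r_{12} = q_1·w_2 = 2.4121.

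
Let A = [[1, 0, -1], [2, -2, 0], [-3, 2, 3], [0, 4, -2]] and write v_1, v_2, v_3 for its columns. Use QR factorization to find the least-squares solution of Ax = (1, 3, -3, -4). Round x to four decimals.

v_1 = (1, 2, -3, 0); ‖v_1‖ = 3.7417, so q_1 = (0.2673, 0.5345, -0.8018, 0.0000).
q_1·v_2 = 0.2673·0 + 0.5345·(-2) + (-0.8018)·2 + 0.0000·4 = -2.6726.
u_2 = v_2 + 2.6726·q_1 = (0.7143, -0.5714, -0.1429, 4.0000).
‖u_2‖ = 4.1057, so q_2 = (0.1740, -0.1392, -0.0348, 0.9742).
q_1·v_3 = 0.2673·(-1) + 0.5345·0 + (-0.8018)·3 + 0.0000·(-2) = -2.6726; q_2·v_3 = 0.1740·(-1) + (-0.1392)·0 + (-0.0348)·3 + 0.9742·(-2) = -2.2268.
u_3 = v_3 + 2.6726·q_1 + 2.2268·q_2 = (0.1017, 1.1186, 0.7797, 0.1695).
‖u_3‖ = 1.3778, so q_3 = (0.0738, 0.8119, 0.5659, 0.1230).
Qᵀb = (4.2762, -4.0362, 0.3198).
Back-substitute: x_3 = 0.3198/1.3778 = 0.2321.
x_2 = (-4.0362 + 2.2268·0.2321)/4.1057 = -0.8571.
x_1 = (4.2762 + 2.6726·(-0.8571) + 2.6726·0.2321)/3.7417 = 0.6964.

x = (0.6964, -0.8571, 0.2321)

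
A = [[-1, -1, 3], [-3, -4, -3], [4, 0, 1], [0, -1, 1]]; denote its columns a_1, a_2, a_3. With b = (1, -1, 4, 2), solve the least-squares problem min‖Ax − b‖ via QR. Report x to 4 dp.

x = (0.9217, -0.8172, 0.4661)

a_1 = (-1, -3, 4, 0); ‖a_1‖ = 5.0990, so q_1 = (-0.1961, -0.5883, 0.7845, 0.0000).
q_1·a_2 = (-0.1961)·(-1) + (-0.5883)·(-4) + 0.7845·0 + 0.0000·(-1) = 2.5495.
u_2 = a_2 − 2.5495·q_1 = (-0.5000, -2.5000, -2.0000, -1.0000).
‖u_2‖ = 3.3912, so q_2 = (-0.1474, -0.7372, -0.5898, -0.2949).
q_1·a_3 = (-0.1961)·3 + (-0.5883)·(-3) + 0.7845·1 + 0.0000·1 = 1.9612; q_2·a_3 = (-0.1474)·3 + (-0.7372)·(-3) + (-0.5898)·1 + (-0.2949)·1 = 0.8847.
u_3 = a_3 − 1.9612·q_1 − 0.8847·q_2 = (3.5151, -1.1940, -0.0167, 1.2609).
‖u_3‖ = 3.9206, so q_3 = (0.8966, -0.3045, -0.0043, 0.3216).
Qᵀb = (3.5301, -2.3591, 1.8272).
Back-substitute: x_3 = 1.8272/3.9206 = 0.4661.
x_2 = (-2.3591 − 0.8847·0.4661)/3.3912 = -0.8172.
x_1 = (3.5301 − 2.5495·(-0.8172) − 1.9612·0.4661)/5.0990 = 0.9217.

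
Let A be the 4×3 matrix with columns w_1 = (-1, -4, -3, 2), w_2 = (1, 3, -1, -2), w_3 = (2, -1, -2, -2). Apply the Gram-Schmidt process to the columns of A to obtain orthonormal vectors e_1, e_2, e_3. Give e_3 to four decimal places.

e_3 = (0.6476, -0.5277, 0.1319, -0.5337)

e_1 = w_1/‖w_1‖ = (-1, -4, -3, 2)/5.4772 = (-0.1826, -0.7303, -0.5477, 0.3651).
r_{12} = e_1·w_2 = -2.5560.
u_2 = w_2 + 2.5560·e_1 = (0.5333, 1.1333, -2.4000, -1.0667).
‖u_2‖ = 2.9098, so e_2 = (0.1833, 0.3895, -0.8248, -0.3666).
r_{13} = e_1·w_3 = 0.7303; r_{23} = e_2·w_3 = 2.3599.
u_3 = w_3 − 0.7303·e_1 − 2.3599·e_2 = (1.7008, -1.3858, 0.3465, -1.4016).
‖u_3‖ = 2.6263, so e_3 = (0.6476, -0.5277, 0.1319, -0.5337).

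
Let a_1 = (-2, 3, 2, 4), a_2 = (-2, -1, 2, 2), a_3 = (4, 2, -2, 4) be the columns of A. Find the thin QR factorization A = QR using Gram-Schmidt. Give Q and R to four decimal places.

Q = [[-0.3482, -0.4318, 0.6225], [0.5222, -0.7773, -0.3362], [0.3482, 0.4318, -0.2179], [0.6963, 0.1511, 0.6723]], R = [[5.7446, 2.2630, 1.7408], [0.0000, 2.8069, -3.5410], [0.0000, 0.0000, 4.9427]]

a_1 = (-2, 3, 2, 4); ‖a_1‖ = 5.7446, so q_1 = (-0.3482, 0.5222, 0.3482, 0.6963).
q_1·a_2 = (-0.3482)·(-2) + 0.5222·(-1) + 0.3482·2 + 0.6963·2 = 2.2630.
u_2 = a_2 − 2.2630·q_1 = (-1.2121, -2.1818, 1.2121, 0.4242).
‖u_2‖ = 2.8069, so q_2 = (-0.4318, -0.7773, 0.4318, 0.1511).
q_1·a_3 = (-0.3482)·4 + 0.5222·2 + 0.3482·(-2) + 0.6963·4 = 1.7408; q_2·a_3 = (-0.4318)·4 + (-0.7773)·2 + 0.4318·(-2) + 0.1511·4 = -3.5410.
u_3 = a_3 − 1.7408·q_1 + 3.5410·q_2 = (3.0769, -1.6615, -1.0769, 3.3231).
‖u_3‖ = 4.9427, so q_3 = (0.6225, -0.3362, -0.2179, 0.6723).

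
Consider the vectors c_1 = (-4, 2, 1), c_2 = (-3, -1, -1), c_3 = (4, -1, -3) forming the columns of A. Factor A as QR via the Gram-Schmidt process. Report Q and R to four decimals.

c_1 = (-4, 2, 1); ‖c_1‖ = 4.5826, so q_1 = (-0.8729, 0.4364, 0.2182).
q_1·c_2 = (-0.8729)·(-3) + 0.4364·(-1) + 0.2182·(-1) = 1.9640.
u_2 = c_2 − 1.9640·q_1 = (-1.2857, -1.8571, -1.4286).
‖u_2‖ = 2.6726, so q_2 = (-0.4811, -0.6949, -0.5345).
q_1·c_3 = (-0.8729)·4 + 0.4364·(-1) + 0.2182·(-3) = -4.5826; q_2·c_3 = (-0.4811)·4 + (-0.6949)·(-1) + (-0.5345)·(-3) = 0.3742.
u_3 = c_3 + 4.5826·q_1 − 0.3742·q_2 = (0.1800, 1.2600, -1.8000).
‖u_3‖ = 2.2045, so q_3 = (0.0816, 0.5715, -0.8165).

Q = [[-0.8729, -0.4811, 0.0816], [0.4364, -0.6949, 0.5715], [0.2182, -0.5345, -0.8165]], R = [[4.5826, 1.9640, -4.5826], [0.0000, 2.6726, 0.3742], [0.0000, 0.0000, 2.2045]]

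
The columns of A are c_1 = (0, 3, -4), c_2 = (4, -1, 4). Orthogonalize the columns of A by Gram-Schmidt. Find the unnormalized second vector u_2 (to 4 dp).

u_2 = (4.0000, 1.2800, 0.9600)

e_1 = c_1/‖c_1‖ = (0, 3, -4)/5.0000 = (0.0000, 0.6000, -0.8000).
r_{12} = e_1·c_2 = -3.8000.
u_2 = c_2 + 3.8000·e_1 = (4.0000, 1.2800, 0.9600).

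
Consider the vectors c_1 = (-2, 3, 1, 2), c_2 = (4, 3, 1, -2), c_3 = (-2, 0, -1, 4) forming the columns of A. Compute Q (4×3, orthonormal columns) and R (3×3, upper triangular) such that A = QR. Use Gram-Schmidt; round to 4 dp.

Q = [[-0.4714, 0.6923, 0.5031], [0.7071, 0.6108, -0.0276], [0.2357, 0.2036, -0.4203], [0.4714, -0.3258, 0.7547]], R = [[4.2426, -0.4714, 2.5927], [0.0000, 5.4569, -2.8913], [0.0000, 0.0000, 2.4327]]

c_1 = (-2, 3, 1, 2); ‖c_1‖ = 4.2426, so q_1 = (-0.4714, 0.7071, 0.2357, 0.4714).
q_1·c_2 = (-0.4714)·4 + 0.7071·3 + 0.2357·1 + 0.4714·(-2) = -0.4714.
u_2 = c_2 + 0.4714·q_1 = (3.7778, 3.3333, 1.1111, -1.7778).
‖u_2‖ = 5.4569, so q_2 = (0.6923, 0.6108, 0.2036, -0.3258).
q_1·c_3 = (-0.4714)·(-2) + 0.7071·0 + 0.2357·(-1) + 0.4714·4 = 2.5927; q_2·c_3 = 0.6923·(-2) + 0.6108·0 + 0.2036·(-1) + (-0.3258)·4 = -2.8913.
u_3 = c_3 − 2.5927·q_1 + 2.8913·q_2 = (1.2239, -0.0672, -1.0224, 1.8358).
‖u_3‖ = 2.4327, so q_3 = (0.5031, -0.0276, -0.4203, 0.7547).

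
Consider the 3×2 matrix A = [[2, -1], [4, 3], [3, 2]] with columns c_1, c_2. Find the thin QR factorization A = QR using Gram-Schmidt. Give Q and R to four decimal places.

Q = [[0.3714, -0.9249], [0.7428, 0.3487], [0.5571, 0.1516]], R = [[5.3852, 2.9711], [0.0000, 2.2743]]

c_1 = (2, 4, 3); ‖c_1‖ = 5.3852, so e_1 = (0.3714, 0.7428, 0.5571).
e_1·c_2 = 0.3714·(-1) + 0.7428·3 + 0.5571·2 = 2.9711.
u_2 = c_2 − 2.9711·e_1 = (-2.1034, 0.7931, 0.3448).
‖u_2‖ = 2.2743, so e_2 = (-0.9249, 0.3487, 0.1516).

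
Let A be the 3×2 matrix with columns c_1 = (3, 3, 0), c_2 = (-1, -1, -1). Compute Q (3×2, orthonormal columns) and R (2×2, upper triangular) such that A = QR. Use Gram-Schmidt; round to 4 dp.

q_1 = c_1/‖c_1‖ = (3, 3, 0)/4.2426 = (0.7071, 0.7071, 0.0000).
r_{12} = q_1·c_2 = -1.4142.
u_2 = c_2 + 1.4142·q_1 = (0.0000, 0.0000, -1.0000).
‖u_2‖ = 1.0000, so q_2 = (0.0000, 0.0000, -1.0000).

Q = [[0.7071, 0.0000], [0.7071, 0.0000], [0.0000, -1.0000]], R = [[4.2426, -1.4142], [0.0000, 1.0000]]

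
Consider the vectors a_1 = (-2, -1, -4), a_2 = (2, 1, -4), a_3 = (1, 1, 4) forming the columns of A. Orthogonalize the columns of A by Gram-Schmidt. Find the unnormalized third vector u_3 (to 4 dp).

q_1 = a_1/‖a_1‖ = (-2, -1, -4)/4.5826 = (-0.4364, -0.2182, -0.8729).
r_{12} = q_1·a_2 = 2.4004.
u_2 = a_2 − 2.4004·q_1 = (3.0476, 1.5238, -1.9048).
‖u_2‖ = 3.9036, so q_2 = (0.7807, 0.3904, -0.4880).
r_{13} = q_1·a_3 = -4.1461; r_{23} = q_2·a_3 = -0.7807.
u_3 = a_3 + 4.1461·q_1 + 0.7807·q_2 = (-0.2000, 0.4000, 0.0000).

u_3 = (-0.2000, 0.4000, 0.0000)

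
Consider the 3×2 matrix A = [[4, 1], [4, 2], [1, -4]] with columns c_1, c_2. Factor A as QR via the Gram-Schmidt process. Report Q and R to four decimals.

Q = [[0.6963, 0.0069], [0.6963, 0.2360], [0.1741, -0.9717]], R = [[5.7446, 1.3926], [0.0000, 4.3658]]

e_1 = c_1/‖c_1‖ = (4, 4, 1)/5.7446 = (0.6963, 0.6963, 0.1741).
r_{12} = e_1·c_2 = 1.3926.
u_2 = c_2 − 1.3926·e_1 = (0.0303, 1.0303, -4.2424).
‖u_2‖ = 4.3658, so e_2 = (0.0069, 0.2360, -0.9717).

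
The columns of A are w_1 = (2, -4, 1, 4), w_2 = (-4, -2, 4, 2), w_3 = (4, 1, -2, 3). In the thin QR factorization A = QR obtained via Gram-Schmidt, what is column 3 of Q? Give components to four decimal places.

e_1 = w_1/‖w_1‖ = (2, -4, 1, 4)/6.0828 = (0.3288, -0.6576, 0.1644, 0.6576).
r_{12} = e_1·w_2 = 1.9728.
u_2 = w_2 − 1.9728·e_1 = (-4.6486, -0.7027, 3.6757, 0.7027).
‖u_2‖ = 6.0090, so e_2 = (-0.7736, -0.1169, 0.6117, 0.1169).
r_{13} = e_1·w_3 = 2.3016; r_{23} = e_2·w_3 = -4.0840.
u_3 = w_3 − 2.3016·e_1 + 4.0840·e_2 = (0.0838, 2.0359, 0.1198, 1.9641).
‖u_3‖ = 2.8327, so e_3 = (0.0296, 0.7187, 0.0423, 0.6934).

e_3 = (0.0296, 0.7187, 0.0423, 0.6934)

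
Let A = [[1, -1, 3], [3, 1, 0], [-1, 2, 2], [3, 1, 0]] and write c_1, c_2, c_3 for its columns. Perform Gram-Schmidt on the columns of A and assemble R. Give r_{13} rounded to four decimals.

r_{13} = 0.2236

q_1 = c_1/‖c_1‖ = (1, 3, -1, 3)/4.4721 = (0.2236, 0.6708, -0.2236, 0.6708).
r_{13} = q_1·c_3 = 0.2236.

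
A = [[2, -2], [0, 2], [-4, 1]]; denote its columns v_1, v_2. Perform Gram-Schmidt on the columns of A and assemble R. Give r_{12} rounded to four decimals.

r_{12} = -1.7889

v_1 = (2, 0, -4); ‖v_1‖ = 4.4721, so q_1 = (0.4472, 0.0000, -0.8944).
r_{12} = q_1·v_2 = -1.7889.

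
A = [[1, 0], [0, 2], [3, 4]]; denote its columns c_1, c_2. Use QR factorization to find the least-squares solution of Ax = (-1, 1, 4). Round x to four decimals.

x = (0.0714, 0.8571)

q_1 = c_1/‖c_1‖ = (1, 0, 3)/3.1623 = (0.3162, 0.0000, 0.9487).
r_{12} = q_1·c_2 = 3.7947.
u_2 = c_2 − 3.7947·q_1 = (-1.2000, 2.0000, 0.4000).
‖u_2‖ = 2.3664, so q_2 = (-0.5071, 0.8452, 0.1690).
Qᵀb = (3.4785, 2.0284).
Back-substitute: x_2 = 2.0284/2.3664 = 0.8571.
x_1 = (3.4785 − 3.7947·0.8571)/3.1623 = 0.0714.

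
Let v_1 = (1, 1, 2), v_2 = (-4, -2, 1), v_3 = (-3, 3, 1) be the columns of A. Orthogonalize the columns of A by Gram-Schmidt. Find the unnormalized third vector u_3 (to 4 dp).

u_3 = (-1.8182, 3.2727, -0.7273)

v_1 = (1, 1, 2); ‖v_1‖ = 2.4495, so q_1 = (0.4082, 0.4082, 0.8165).
q_1·v_2 = 0.4082·(-4) + 0.4082·(-2) + 0.8165·1 = -1.6330.
u_2 = v_2 + 1.6330·q_1 = (-3.3333, -1.3333, 2.3333).
‖u_2‖ = 4.2817, so q_2 = (-0.7785, -0.3114, 0.5449).
q_1·v_3 = 0.4082·(-3) + 0.4082·3 + 0.8165·1 = 0.8165; q_2·v_3 = (-0.7785)·(-3) + (-0.3114)·3 + 0.5449·1 = 1.9462.
u_3 = v_3 − 0.8165·q_1 − 1.9462·q_2 = (-1.8182, 3.2727, -0.7273).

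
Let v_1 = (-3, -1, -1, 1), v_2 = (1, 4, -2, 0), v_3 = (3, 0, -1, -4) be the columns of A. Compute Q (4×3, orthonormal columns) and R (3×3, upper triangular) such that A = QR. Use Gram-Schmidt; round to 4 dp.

v_1 = (-3, -1, -1, 1); ‖v_1‖ = 3.4641, so e_1 = (-0.8660, -0.2887, -0.2887, 0.2887).
e_1·v_2 = (-0.8660)·1 + (-0.2887)·4 + (-0.2887)·(-2) + 0.2887·0 = -1.4434.
u_2 = v_2 + 1.4434·e_1 = (-0.2500, 3.5833, -2.4167, 0.4167).
‖u_2‖ = 4.3493, so e_2 = (-0.0575, 0.8239, -0.5556, 0.0958).
e_1·v_3 = (-0.8660)·3 + (-0.2887)·0 + (-0.2887)·(-1) + 0.2887·(-4) = -3.4641; e_2·v_3 = (-0.0575)·3 + 0.8239·0 + (-0.5556)·(-1) + 0.0958·(-4) = 0.0000.
u_3 = v_3 + 3.4641·e_1 + 0.0000·e_2 = (0.0000, -1.0000, -2.0000, -3.0000).
‖u_3‖ = 3.7417, so e_3 = (0.0000, -0.2673, -0.5345, -0.8018).

Q = [[-0.8660, -0.0575, 0.0000], [-0.2887, 0.8239, -0.2673], [-0.2887, -0.5556, -0.5345], [0.2887, 0.0958, -0.8018]], R = [[3.4641, -1.4434, -3.4641], [0.0000, 4.3493, 0.0000], [0.0000, 0.0000, 3.7417]]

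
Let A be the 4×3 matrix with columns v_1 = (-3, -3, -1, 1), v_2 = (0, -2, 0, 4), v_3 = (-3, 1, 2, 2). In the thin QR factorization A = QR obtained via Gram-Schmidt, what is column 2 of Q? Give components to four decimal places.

q_2 = (0.3873, -0.1291, 0.1291, 0.9037)

q_1 = v_1/‖v_1‖ = (-3, -3, -1, 1)/4.4721 = (-0.6708, -0.6708, -0.2236, 0.2236).
r_{12} = q_1·v_2 = 2.2361.
u_2 = v_2 − 2.2361·q_1 = (1.5000, -0.5000, 0.5000, 3.5000).
‖u_2‖ = 3.8730, so q_2 = (0.3873, -0.1291, 0.1291, 0.9037).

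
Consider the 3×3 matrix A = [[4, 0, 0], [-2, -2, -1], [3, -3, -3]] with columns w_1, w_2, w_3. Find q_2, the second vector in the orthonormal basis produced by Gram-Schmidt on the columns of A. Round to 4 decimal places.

q_2 = (0.1980, -0.6730, -0.7126)

w_1 = (4, -2, 3); ‖w_1‖ = 5.3852, so q_1 = (0.7428, -0.3714, 0.5571).
q_1·w_2 = 0.7428·0 + (-0.3714)·(-2) + 0.5571·(-3) = -0.9285.
u_2 = w_2 + 0.9285·q_1 = (0.6897, -2.3448, -2.4828).
‖u_2‖ = 3.4840, so q_2 = (0.1980, -0.6730, -0.7126).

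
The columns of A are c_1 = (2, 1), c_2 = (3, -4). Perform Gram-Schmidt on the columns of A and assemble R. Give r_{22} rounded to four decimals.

c_1 = (2, 1); ‖c_1‖ = 2.2361, so q_1 = (0.8944, 0.4472).
q_1·c_2 = 0.8944·3 + 0.4472·(-4) = 0.8944.
u_2 = c_2 − 0.8944·q_1 = (2.2000, -4.4000).
r_{22} = ‖u_2‖ = 4.9193.

r_{22} = 4.9193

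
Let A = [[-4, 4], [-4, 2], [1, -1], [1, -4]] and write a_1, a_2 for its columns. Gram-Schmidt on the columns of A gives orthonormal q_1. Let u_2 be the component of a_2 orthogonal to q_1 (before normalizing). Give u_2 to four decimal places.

u_2 = (0.5882, -1.4118, -0.1471, -3.1471)

a_1 = (-4, -4, 1, 1); ‖a_1‖ = 5.8310, so q_1 = (-0.6860, -0.6860, 0.1715, 0.1715).
q_1·a_2 = (-0.6860)·4 + (-0.6860)·2 + 0.1715·(-1) + 0.1715·(-4) = -4.9735.
u_2 = a_2 + 4.9735·q_1 = (0.5882, -1.4118, -0.1471, -3.1471).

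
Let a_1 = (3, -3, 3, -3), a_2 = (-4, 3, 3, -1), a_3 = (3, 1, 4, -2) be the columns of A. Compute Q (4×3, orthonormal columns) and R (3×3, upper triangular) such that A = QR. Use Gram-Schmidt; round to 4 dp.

Q = [[0.5000, -0.5679, 0.6516], [-0.5000, 0.3932, 0.6991], [0.5000, 0.6553, 0.2307], [-0.5000, -0.3058, 0.1831]], R = [[6.0000, -1.5000, 4.0000], [0.0000, 5.7228, 1.9221], [0.0000, 0.0000, 3.2102]]

e_1 = a_1/‖a_1‖ = (3, -3, 3, -3)/6.0000 = (0.5000, -0.5000, 0.5000, -0.5000).
r_{12} = e_1·a_2 = -1.5000.
u_2 = a_2 + 1.5000·e_1 = (-3.2500, 2.2500, 3.7500, -1.7500).
‖u_2‖ = 5.7228, so e_2 = (-0.5679, 0.3932, 0.6553, -0.3058).
r_{13} = e_1·a_3 = 4.0000; r_{23} = e_2·a_3 = 1.9221.
u_3 = a_3 − 4.0000·e_1 − 1.9221·e_2 = (2.0916, 2.2443, 0.7405, 0.5878).
‖u_3‖ = 3.2102, so e_3 = (0.6516, 0.6991, 0.2307, 0.1831).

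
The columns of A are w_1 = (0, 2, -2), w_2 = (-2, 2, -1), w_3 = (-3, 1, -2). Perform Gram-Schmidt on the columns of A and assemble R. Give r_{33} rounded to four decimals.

r_{33} = 1.6667

w_1 = (0, 2, -2); ‖w_1‖ = 2.8284, so q_1 = (0.0000, 0.7071, -0.7071).
q_1·w_2 = 0.0000·(-2) + 0.7071·2 + (-0.7071)·(-1) = 2.1213.
u_2 = w_2 − 2.1213·q_1 = (-2.0000, 0.5000, 0.5000).
‖u_2‖ = 2.1213, so q_2 = (-0.9428, 0.2357, 0.2357).
q_1·w_3 = 0.0000·(-3) + 0.7071·1 + (-0.7071)·(-2) = 2.1213; q_2·w_3 = (-0.9428)·(-3) + 0.2357·1 + 0.2357·(-2) = 2.5927.
u_3 = w_3 − 2.1213·q_1 − 2.5927·q_2 = (-0.5556, -1.1111, -1.1111).
r_{33} = ‖u_3‖ = 1.6667.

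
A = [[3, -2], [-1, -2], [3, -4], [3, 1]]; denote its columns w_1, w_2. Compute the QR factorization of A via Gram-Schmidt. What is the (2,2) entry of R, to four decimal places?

w_1 = (3, -1, 3, 3); ‖w_1‖ = 5.2915, so q_1 = (0.5669, -0.1890, 0.5669, 0.5669).
q_1·w_2 = 0.5669·(-2) + (-0.1890)·(-2) + 0.5669·(-4) + 0.5669·1 = -2.4568.
u_2 = w_2 + 2.4568·q_1 = (-0.6071, -2.4643, -2.6071, 2.3929).
r_{22} = ‖u_2‖ = 4.3548.

r_{22} = 4.3548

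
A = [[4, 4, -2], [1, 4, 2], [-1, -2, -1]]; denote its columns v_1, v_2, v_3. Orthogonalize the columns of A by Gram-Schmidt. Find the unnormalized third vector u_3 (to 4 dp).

q_1 = v_1/‖v_1‖ = (4, 1, -1)/4.2426 = (0.9428, 0.2357, -0.2357).
r_{12} = q_1·v_2 = 5.1854.
u_2 = v_2 − 5.1854·q_1 = (-0.8889, 2.7778, -0.7778).
‖u_2‖ = 3.0185, so q_2 = (-0.2945, 0.9203, -0.2577).
r_{13} = q_1·v_3 = -1.1785; r_{23} = q_2·v_3 = 2.6872.
u_3 = v_3 + 1.1785·q_1 − 2.6872·q_2 = (-0.0976, -0.1951, -0.5854).

u_3 = (-0.0976, -0.1951, -0.5854)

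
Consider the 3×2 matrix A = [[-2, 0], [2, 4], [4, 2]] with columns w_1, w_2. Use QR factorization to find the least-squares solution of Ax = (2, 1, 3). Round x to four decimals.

x = (0.1786, 0.3571)

w_1 = (-2, 2, 4); ‖w_1‖ = 4.8990, so e_1 = (-0.4082, 0.4082, 0.8165).
e_1·w_2 = (-0.4082)·0 + 0.4082·4 + 0.8165·2 = 3.2660.
u_2 = w_2 − 3.2660·e_1 = (1.3333, 2.6667, -0.6667).
‖u_2‖ = 3.0551, so e_2 = (0.4364, 0.8729, -0.2182).
Qᵀb = (2.0412, 1.0911).
Back-substitute: x_2 = 1.0911/3.0551 = 0.3571.
x_1 = (2.0412 − 3.2660·0.3571)/4.8990 = 0.1786.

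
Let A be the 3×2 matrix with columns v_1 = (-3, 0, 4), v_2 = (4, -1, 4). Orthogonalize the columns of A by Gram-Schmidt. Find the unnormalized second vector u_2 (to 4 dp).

v_1 = (-3, 0, 4); ‖v_1‖ = 5.0000, so q_1 = (-0.6000, 0.0000, 0.8000).
q_1·v_2 = (-0.6000)·4 + 0.0000·(-1) + 0.8000·4 = 0.8000.
u_2 = v_2 − 0.8000·q_1 = (4.4800, -1.0000, 3.3600).

u_2 = (4.4800, -1.0000, 3.3600)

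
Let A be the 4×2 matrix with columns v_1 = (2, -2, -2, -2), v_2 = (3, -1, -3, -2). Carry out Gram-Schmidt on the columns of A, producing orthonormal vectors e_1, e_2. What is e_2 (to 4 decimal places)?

v_1 = (2, -2, -2, -2); ‖v_1‖ = 4.0000, so e_1 = (0.5000, -0.5000, -0.5000, -0.5000).
e_1·v_2 = 0.5000·3 + (-0.5000)·(-1) + (-0.5000)·(-3) + (-0.5000)·(-2) = 4.5000.
u_2 = v_2 − 4.5000·e_1 = (0.7500, 1.2500, -0.7500, 0.2500).
‖u_2‖ = 1.6583, so e_2 = (0.4523, 0.7538, -0.4523, 0.1508).

e_2 = (0.4523, 0.7538, -0.4523, 0.1508)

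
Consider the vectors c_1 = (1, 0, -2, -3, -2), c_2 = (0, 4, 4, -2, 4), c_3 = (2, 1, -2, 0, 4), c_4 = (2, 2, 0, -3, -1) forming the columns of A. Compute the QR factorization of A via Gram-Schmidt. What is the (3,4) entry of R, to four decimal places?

r_{34} = -0.1259

q_1 = c_1/‖c_1‖ = (1, 0, -2, -3, -2)/4.2426 = (0.2357, 0.0000, -0.4714, -0.7071, -0.4714).
r_{12} = q_1·c_2 = -2.3570.
u_2 = c_2 + 2.3570·q_1 = (0.5556, 4.0000, 2.8889, -3.6667, 2.8889).
‖u_2‖ = 6.8150, so q_2 = (0.0815, 0.5869, 0.4239, -0.5380, 0.4239).
r_{13} = q_1·c_3 = -0.4714; r_{23} = q_2·c_3 = 1.5978.
u_3 = c_3 + 0.4714·q_1 − 1.5978·q_2 = (1.9809, 0.0622, -2.8995, 0.5263, 3.1005).
‖u_3‖ = 4.7143, so q_3 = (0.4202, 0.0132, -0.6150, 0.1116, 0.6577).
r_{34} = q_3·c_4 = -0.1259.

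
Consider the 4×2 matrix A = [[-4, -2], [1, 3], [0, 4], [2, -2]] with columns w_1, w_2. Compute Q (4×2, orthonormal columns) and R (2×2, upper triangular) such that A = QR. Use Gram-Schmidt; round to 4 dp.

w_1 = (-4, 1, 0, 2); ‖w_1‖ = 4.5826, so e_1 = (-0.8729, 0.2182, 0.0000, 0.4364).
e_1·w_2 = (-0.8729)·(-2) + 0.2182·3 + 0.0000·4 + 0.4364·(-2) = 1.5275.
u_2 = w_2 − 1.5275·e_1 = (-0.6667, 2.6667, 4.0000, -2.6667).
‖u_2‖ = 5.5377, so e_2 = (-0.1204, 0.4815, 0.7223, -0.4815).

Q = [[-0.8729, -0.1204], [0.2182, 0.4815], [0.0000, 0.7223], [0.4364, -0.4815]], R = [[4.5826, 1.5275], [0.0000, 5.5377]]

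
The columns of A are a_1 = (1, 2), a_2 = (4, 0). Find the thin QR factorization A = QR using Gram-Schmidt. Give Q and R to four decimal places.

q_1 = a_1/‖a_1‖ = (1, 2)/2.2361 = (0.4472, 0.8944).
r_{12} = q_1·a_2 = 1.7889.
u_2 = a_2 − 1.7889·q_1 = (3.2000, -1.6000).
‖u_2‖ = 3.5777, so q_2 = (0.8944, -0.4472).

Q = [[0.4472, 0.8944], [0.8944, -0.4472]], R = [[2.2361, 1.7889], [0.0000, 3.5777]]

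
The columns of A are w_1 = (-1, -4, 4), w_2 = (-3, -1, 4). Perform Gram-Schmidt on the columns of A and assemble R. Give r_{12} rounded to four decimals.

e_1 = w_1/‖w_1‖ = (-1, -4, 4)/5.7446 = (-0.1741, -0.6963, 0.6963).
r_{12} = e_1·w_2 = 4.0038.

r_{12} = 4.0038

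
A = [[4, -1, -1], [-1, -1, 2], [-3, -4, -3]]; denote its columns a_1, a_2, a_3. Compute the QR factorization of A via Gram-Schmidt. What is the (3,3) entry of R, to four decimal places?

r_{33} = 2.6433

a_1 = (4, -1, -3); ‖a_1‖ = 5.0990, so e_1 = (0.7845, -0.1961, -0.5883).
e_1·a_2 = 0.7845·(-1) + (-0.1961)·(-1) + (-0.5883)·(-4) = 1.7650.
u_2 = a_2 − 1.7650·e_1 = (-2.3846, -0.6538, -2.9615).
‖u_2‖ = 3.8581, so e_2 = (-0.6181, -0.1695, -0.7676).
e_1·a_3 = 0.7845·(-1) + (-0.1961)·2 + (-0.5883)·(-3) = 0.5883; e_2·a_3 = (-0.6181)·(-1) + (-0.1695)·2 + (-0.7676)·(-3) = 2.5820.
u_3 = a_3 − 0.5883·e_1 − 2.5820·e_2 = (0.1344, 2.5530, -0.6718).
r_{33} = ‖u_3‖ = 2.6433.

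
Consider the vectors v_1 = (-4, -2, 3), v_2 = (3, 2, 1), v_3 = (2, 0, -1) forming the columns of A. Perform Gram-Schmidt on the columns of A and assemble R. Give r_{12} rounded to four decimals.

v_1 = (-4, -2, 3); ‖v_1‖ = 5.3852, so e_1 = (-0.7428, -0.3714, 0.5571).
r_{12} = e_1·v_2 = -2.4140.

r_{12} = -2.4140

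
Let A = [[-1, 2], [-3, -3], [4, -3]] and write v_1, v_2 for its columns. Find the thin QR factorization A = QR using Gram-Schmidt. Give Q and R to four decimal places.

Q = [[-0.1961, 0.3941], [-0.5883, -0.7798], [0.7845, -0.4863]], R = [[5.0990, -0.9806], [0.0000, 4.5868]]

v_1 = (-1, -3, 4); ‖v_1‖ = 5.0990, so q_1 = (-0.1961, -0.5883, 0.7845).
q_1·v_2 = (-0.1961)·2 + (-0.5883)·(-3) + 0.7845·(-3) = -0.9806.
u_2 = v_2 + 0.9806·q_1 = (1.8077, -3.5769, -2.2308).
‖u_2‖ = 4.5868, so q_2 = (0.3941, -0.7798, -0.4863).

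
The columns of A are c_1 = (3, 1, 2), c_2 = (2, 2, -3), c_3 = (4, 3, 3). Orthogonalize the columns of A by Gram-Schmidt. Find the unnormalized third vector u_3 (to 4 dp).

u_3 = (-0.6880, 1.2778, 0.3932)

e_1 = c_1/‖c_1‖ = (3, 1, 2)/3.7417 = (0.8018, 0.2673, 0.5345).
r_{12} = e_1·c_2 = 0.5345.
u_2 = c_2 − 0.5345·e_1 = (1.5714, 1.8571, -3.2857).
‖u_2‖ = 4.0883, so e_2 = (0.3844, 0.4543, -0.8037).
r_{13} = e_1·c_3 = 5.6125; r_{23} = e_2·c_3 = 0.4892.
u_3 = c_3 − 5.6125·e_1 − 0.4892·e_2 = (-0.6880, 1.2778, 0.3932).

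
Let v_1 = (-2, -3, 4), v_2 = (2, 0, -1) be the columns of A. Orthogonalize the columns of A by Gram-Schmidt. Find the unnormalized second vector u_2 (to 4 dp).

u_2 = (1.4483, -0.8276, 0.1034)

v_1 = (-2, -3, 4); ‖v_1‖ = 5.3852, so q_1 = (-0.3714, -0.5571, 0.7428).
q_1·v_2 = (-0.3714)·2 + (-0.5571)·0 + 0.7428·(-1) = -1.4856.
u_2 = v_2 + 1.4856·q_1 = (1.4483, -0.8276, 0.1034).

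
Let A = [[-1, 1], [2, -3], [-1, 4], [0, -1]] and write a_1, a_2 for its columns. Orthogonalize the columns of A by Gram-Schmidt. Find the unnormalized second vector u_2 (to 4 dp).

u_2 = (-0.8333, 0.6667, 2.1667, -1.0000)

a_1 = (-1, 2, -1, 0); ‖a_1‖ = 2.4495, so e_1 = (-0.4082, 0.8165, -0.4082, 0.0000).
e_1·a_2 = (-0.4082)·1 + 0.8165·(-3) + (-0.4082)·4 + 0.0000·(-1) = -4.4907.
u_2 = a_2 + 4.4907·e_1 = (-0.8333, 0.6667, 2.1667, -1.0000).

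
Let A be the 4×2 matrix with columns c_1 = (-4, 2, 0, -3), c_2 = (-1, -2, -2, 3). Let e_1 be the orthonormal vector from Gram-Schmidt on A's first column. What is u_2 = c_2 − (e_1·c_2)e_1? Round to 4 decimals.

u_2 = (-2.2414, -1.3793, -2.0000, 2.0690)

e_1 = c_1/‖c_1‖ = (-4, 2, 0, -3)/5.3852 = (-0.7428, 0.3714, 0.0000, -0.5571).
r_{12} = e_1·c_2 = -1.6713.
u_2 = c_2 + 1.6713·e_1 = (-2.2414, -1.3793, -2.0000, 2.0690).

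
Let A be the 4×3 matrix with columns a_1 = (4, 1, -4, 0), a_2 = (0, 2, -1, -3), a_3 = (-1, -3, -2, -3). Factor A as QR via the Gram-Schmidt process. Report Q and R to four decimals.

Q = [[0.6963, -0.2024, -0.1847], [0.1741, 0.5060, -0.8061], [-0.6963, -0.0759, -0.3862], [0.0000, -0.8350, -0.4086]], R = [[5.7446, 1.0445, 0.1741], [0.0000, 3.5929, 1.3410], [0.0000, 0.0000, 4.6012]]

q_1 = a_1/‖a_1‖ = (4, 1, -4, 0)/5.7446 = (0.6963, 0.1741, -0.6963, 0.0000).
r_{12} = q_1·a_2 = 1.0445.
u_2 = a_2 − 1.0445·q_1 = (-0.7273, 1.8182, -0.2727, -3.0000).
‖u_2‖ = 3.5929, so q_2 = (-0.2024, 0.5060, -0.0759, -0.8350).
r_{13} = q_1·a_3 = 0.1741; r_{23} = q_2·a_3 = 1.3410.
u_3 = a_3 − 0.1741·q_1 − 1.3410·q_2 = (-0.8498, -3.7089, -1.7770, -1.8803).
‖u_3‖ = 4.6012, so q_3 = (-0.1847, -0.8061, -0.3862, -0.4086).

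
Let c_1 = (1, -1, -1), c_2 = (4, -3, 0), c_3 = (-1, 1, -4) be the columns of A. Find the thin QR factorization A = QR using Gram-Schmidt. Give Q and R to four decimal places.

Q = [[0.5774, 0.5661, 0.5883], [-0.5774, -0.2265, 0.7845], [-0.5774, 0.7926, -0.1961]], R = [[1.7321, 4.0415, 1.1547], [0.0000, 2.9439, -3.9630], [0.0000, 0.0000, 0.9806]]

c_1 = (1, -1, -1); ‖c_1‖ = 1.7321, so e_1 = (0.5774, -0.5774, -0.5774).
e_1·c_2 = 0.5774·4 + (-0.5774)·(-3) + (-0.5774)·0 = 4.0415.
u_2 = c_2 − 4.0415·e_1 = (1.6667, -0.6667, 2.3333).
‖u_2‖ = 2.9439, so e_2 = (0.5661, -0.2265, 0.7926).
e_1·c_3 = 0.5774·(-1) + (-0.5774)·1 + (-0.5774)·(-4) = 1.1547; e_2·c_3 = 0.5661·(-1) + (-0.2265)·1 + 0.7926·(-4) = -3.9630.
u_3 = c_3 − 1.1547·e_1 + 3.9630·e_2 = (0.5769, 0.7692, -0.1923).
‖u_3‖ = 0.9806, so e_3 = (0.5883, 0.7845, -0.1961).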